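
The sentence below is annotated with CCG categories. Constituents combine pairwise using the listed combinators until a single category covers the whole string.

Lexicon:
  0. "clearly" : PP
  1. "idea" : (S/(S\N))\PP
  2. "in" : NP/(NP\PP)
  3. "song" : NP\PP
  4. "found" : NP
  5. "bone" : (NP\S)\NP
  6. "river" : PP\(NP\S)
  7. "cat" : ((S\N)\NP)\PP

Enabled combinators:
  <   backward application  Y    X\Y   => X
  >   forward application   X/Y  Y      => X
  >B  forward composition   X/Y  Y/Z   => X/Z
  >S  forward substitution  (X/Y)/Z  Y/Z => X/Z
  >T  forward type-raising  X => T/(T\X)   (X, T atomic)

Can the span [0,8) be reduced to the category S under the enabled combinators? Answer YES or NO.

YES

[0,8] S   >
  [0,2] S/(S\N)   <
    [0,1] "clearly" : PP
    [1,2] "idea" : (S/(S\N))\PP
  [2,8] S\N   <
    [2,4] NP   >
      [2,3] "in" : NP/(NP\PP)
      [3,4] "song" : NP\PP
    [4,8] (S\N)\NP   <
      [4,7] PP   <
        [4,6] NP\S   <
          [4,5] "found" : NP
          [5,6] "bone" : (NP\S)\NP
        [6,7] "river" : PP\(NP\S)
      [7,8] "cat" : ((S\N)\NP)\PP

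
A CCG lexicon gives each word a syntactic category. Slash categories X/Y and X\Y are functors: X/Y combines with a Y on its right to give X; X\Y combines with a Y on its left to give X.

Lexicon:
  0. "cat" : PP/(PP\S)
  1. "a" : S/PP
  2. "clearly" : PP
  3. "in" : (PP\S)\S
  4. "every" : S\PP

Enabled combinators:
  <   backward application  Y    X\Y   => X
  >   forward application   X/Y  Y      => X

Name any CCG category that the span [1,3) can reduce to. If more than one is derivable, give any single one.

[0,5] S   <
  [0,4] PP   >
    [0,1] "cat" : PP/(PP\S)
    [1,4] PP\S   <
      [1,3] S   >
        [1,2] "a" : S/PP
        [2,3] "clearly" : PP
      [3,4] "in" : (PP\S)\S
  [4,5] "every" : S\PP

S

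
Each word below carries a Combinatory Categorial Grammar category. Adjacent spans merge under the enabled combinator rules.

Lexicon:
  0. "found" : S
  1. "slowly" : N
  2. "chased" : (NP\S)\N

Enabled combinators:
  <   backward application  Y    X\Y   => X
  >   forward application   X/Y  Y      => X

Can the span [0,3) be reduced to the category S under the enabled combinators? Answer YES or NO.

S N (NP\S)\N
CKY chart[0,3] = {NP}; S ∉ chart

NO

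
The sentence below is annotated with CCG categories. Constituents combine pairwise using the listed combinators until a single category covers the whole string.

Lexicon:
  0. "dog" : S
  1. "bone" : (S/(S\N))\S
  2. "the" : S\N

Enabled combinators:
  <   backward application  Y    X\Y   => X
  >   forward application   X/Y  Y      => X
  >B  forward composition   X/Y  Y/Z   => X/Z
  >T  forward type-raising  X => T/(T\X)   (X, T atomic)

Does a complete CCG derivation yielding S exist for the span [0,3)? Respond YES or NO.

YES

[0,3] S   >
  [0,2] S/(S\N)   <
    [0,1] "dog" : S
    [1,2] "bone" : (S/(S\N))\S
  [2,3] "the" : S\N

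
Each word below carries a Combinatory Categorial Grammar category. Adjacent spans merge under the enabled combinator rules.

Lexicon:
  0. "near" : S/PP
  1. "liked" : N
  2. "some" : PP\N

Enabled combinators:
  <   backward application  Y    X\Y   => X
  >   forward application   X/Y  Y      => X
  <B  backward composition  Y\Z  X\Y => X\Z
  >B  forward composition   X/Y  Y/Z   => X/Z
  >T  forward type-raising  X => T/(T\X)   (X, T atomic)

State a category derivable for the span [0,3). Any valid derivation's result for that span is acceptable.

[0,3] S   >
  [0,1] "near" : S/PP
  [1,3] PP   <
    [1,2] "liked" : N
    [2,3] "some" : PP\N

S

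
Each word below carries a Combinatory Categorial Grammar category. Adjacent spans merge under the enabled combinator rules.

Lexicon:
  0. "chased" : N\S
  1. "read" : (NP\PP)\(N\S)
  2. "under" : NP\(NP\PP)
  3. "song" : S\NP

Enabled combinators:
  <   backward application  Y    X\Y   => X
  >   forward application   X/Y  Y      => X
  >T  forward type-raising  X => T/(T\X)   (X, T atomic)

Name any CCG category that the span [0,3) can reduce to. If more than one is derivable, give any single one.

[0,4] S   <
  [0,3] NP   <
    [0,2] NP\PP   <
      [0,1] "chased" : N\S
      [1,2] "read" : (NP\PP)\(N\S)
    [2,3] "under" : NP\(NP\PP)
  [3,4] "song" : S\NP

NP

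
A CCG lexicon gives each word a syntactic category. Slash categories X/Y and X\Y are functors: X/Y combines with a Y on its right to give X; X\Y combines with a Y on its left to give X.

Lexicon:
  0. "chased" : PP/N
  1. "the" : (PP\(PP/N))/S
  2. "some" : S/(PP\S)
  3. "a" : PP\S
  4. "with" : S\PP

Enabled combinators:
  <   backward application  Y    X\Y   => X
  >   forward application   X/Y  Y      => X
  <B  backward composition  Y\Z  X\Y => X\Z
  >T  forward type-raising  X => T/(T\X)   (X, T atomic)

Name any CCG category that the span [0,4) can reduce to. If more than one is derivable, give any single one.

PP

[0,5] S   <
  [0,4] PP   <
    [0,1] "chased" : PP/N
    [1,4] PP\(PP/N)   >
      [1,2] "the" : (PP\(PP/N))/S
      [2,4] S   >
        [2,3] "some" : S/(PP\S)
        [3,4] "a" : PP\S
  [4,5] "with" : S\PP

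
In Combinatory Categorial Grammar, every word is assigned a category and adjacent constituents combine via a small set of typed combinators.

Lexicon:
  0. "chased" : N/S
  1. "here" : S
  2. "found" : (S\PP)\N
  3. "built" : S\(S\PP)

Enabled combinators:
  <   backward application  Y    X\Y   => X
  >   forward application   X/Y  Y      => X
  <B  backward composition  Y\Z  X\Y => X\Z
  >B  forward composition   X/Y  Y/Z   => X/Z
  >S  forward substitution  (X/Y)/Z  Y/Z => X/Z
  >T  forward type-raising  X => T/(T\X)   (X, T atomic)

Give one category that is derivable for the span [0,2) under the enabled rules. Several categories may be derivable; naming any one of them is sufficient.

[0,4] S   <
  [0,3] S\PP   <
    [0,2] N   >
      [0,1] "chased" : N/S
      [1,2] "here" : S
    [2,3] "found" : (S\PP)\N
  [3,4] "built" : S\(S\PP)

N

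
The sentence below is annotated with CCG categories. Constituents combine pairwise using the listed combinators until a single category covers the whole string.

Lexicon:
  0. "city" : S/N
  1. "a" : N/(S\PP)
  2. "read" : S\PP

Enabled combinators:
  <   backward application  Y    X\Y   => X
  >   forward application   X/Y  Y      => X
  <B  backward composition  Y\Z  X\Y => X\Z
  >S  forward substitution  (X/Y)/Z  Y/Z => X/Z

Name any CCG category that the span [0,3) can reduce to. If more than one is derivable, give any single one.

S

[0,3] S   >
  [0,1] "city" : S/N
  [1,3] N   >
    [1,2] "a" : N/(S\PP)
    [2,3] "read" : S\PP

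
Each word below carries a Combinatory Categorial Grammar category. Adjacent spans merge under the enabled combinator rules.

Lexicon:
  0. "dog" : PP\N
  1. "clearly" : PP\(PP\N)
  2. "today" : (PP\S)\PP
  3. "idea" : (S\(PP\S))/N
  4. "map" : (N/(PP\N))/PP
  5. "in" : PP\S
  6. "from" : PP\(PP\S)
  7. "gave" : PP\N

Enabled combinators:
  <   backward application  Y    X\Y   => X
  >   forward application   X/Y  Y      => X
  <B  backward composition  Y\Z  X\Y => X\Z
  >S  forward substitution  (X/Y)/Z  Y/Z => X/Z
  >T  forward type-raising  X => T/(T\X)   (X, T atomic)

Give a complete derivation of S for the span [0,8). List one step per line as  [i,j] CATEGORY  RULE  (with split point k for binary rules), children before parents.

[0,1] PP\N  lex  "dog"
[1,2] PP\(PP\N)  lex  "clearly"
[0,2] PP  <  k=1
[2,3] (PP\S)\PP  lex  "today"
[0,3] PP\S  <  k=2
[3,4] (S\(PP\S))/N  lex  "idea"
[4,5] (N/(PP\N))/PP  lex  "map"
[5,6] PP\S  lex  "in"
[6,7] PP\(PP\S)  lex  "from"
[5,7] PP  <  k=6
[4,7] N/(PP\N)  >  k=5
[7,8] PP\N  lex  "gave"
[4,8] N  >  k=7
[3,8] S\(PP\S)  >  k=4
[0,8] S  <  k=3

[0,8] S   <
  [0,3] PP\S   <
    [0,2] PP   <
      [0,1] "dog" : PP\N
      [1,2] "clearly" : PP\(PP\N)
    [2,3] "today" : (PP\S)\PP
  [3,8] S\(PP\S)   >
    [3,4] "idea" : (S\(PP\S))/N
    [4,8] N   >
      [4,7] N/(PP\N)   >
        [4,5] "map" : (N/(PP\N))/PP
        [5,7] PP   <
          [5,6] "in" : PP\S
          [6,7] "from" : PP\(PP\S)
      [7,8] "gave" : PP\N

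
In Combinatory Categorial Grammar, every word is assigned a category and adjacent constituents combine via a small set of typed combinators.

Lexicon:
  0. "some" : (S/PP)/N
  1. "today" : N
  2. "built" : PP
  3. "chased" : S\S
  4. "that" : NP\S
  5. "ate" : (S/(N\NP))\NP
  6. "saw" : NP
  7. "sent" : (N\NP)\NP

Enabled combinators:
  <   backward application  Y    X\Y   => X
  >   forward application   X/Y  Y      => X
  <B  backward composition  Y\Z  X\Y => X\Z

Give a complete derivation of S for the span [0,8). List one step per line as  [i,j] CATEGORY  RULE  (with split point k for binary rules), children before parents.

[0,1] (S/PP)/N  lex  "some"
[1,2] N  lex  "today"
[0,2] S/PP  >  k=1
[2,3] PP  lex  "built"
[0,3] S  >  k=2
[3,4] S\S  lex  "chased"
[4,5] NP\S  lex  "that"
[3,5] NP\S  <B  k=4
[0,5] NP  <  k=3
[5,6] (S/(N\NP))\NP  lex  "ate"
[0,6] S/(N\NP)  <  k=5
[6,7] NP  lex  "saw"
[7,8] (N\NP)\NP  lex  "sent"
[6,8] N\NP  <  k=7
[0,8] S  >  k=6

[0,8] S   >
  [0,6] S/(N\NP)   <
    [0,5] NP   <
      [0,3] S   >
        [0,2] S/PP   >
          [0,1] "some" : (S/PP)/N
          [1,2] "today" : N
        [2,3] "built" : PP
      [3,5] NP\S   <B
        [3,4] "chased" : S\S
        [4,5] "that" : NP\S
    [5,6] "ate" : (S/(N\NP))\NP
  [6,8] N\NP   <
    [6,7] "saw" : NP
    [7,8] "sent" : (N\NP)\NP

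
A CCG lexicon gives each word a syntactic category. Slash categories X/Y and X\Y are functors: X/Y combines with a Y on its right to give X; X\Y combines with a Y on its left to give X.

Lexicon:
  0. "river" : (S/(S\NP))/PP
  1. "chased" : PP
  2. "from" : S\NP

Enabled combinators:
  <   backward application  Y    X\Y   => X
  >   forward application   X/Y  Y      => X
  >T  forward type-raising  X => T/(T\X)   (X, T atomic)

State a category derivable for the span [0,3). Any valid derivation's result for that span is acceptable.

S

[0,3] S   >
  [0,2] S/(S\NP)   >
    [0,1] "river" : (S/(S\NP))/PP
    [1,2] "chased" : PP
  [2,3] "from" : S\NP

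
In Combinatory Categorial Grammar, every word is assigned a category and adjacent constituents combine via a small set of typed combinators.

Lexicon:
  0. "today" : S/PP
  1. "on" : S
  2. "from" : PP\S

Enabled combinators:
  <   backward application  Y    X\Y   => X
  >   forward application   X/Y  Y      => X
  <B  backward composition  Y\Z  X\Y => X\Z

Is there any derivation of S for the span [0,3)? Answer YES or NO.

[0,3] S   >
  [0,1] "today" : S/PP
  [1,3] PP   <
    [1,2] "on" : S
    [2,3] "from" : PP\S

YES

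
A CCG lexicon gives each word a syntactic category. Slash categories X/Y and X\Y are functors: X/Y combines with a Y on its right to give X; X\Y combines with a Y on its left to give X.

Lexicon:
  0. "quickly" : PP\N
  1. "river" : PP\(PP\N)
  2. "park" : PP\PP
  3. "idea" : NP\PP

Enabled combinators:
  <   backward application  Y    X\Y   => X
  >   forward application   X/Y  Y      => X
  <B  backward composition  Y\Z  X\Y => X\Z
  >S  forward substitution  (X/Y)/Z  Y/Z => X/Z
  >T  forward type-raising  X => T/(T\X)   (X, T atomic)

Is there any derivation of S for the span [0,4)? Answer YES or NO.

PP\N PP\(PP\N) PP\PP NP\PP
CKY chart[0,4] = {N/(N\NP), NP, NP/(NP\NP), PP/(PP\NP), S/(S\NP)}; S ∉ chart

NO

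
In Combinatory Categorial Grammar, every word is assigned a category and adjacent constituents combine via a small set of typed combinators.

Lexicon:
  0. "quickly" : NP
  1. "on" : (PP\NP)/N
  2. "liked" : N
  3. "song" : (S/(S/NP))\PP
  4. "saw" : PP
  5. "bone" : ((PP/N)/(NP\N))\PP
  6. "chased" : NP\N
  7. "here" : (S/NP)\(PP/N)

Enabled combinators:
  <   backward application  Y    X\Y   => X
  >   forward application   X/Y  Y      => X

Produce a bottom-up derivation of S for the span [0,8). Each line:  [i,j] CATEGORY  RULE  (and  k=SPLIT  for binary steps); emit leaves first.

[0,1] NP  lex  "quickly"
[1,2] (PP\NP)/N  lex  "on"
[2,3] N  lex  "liked"
[1,3] PP\NP  >  k=2
[0,3] PP  <  k=1
[3,4] (S/(S/NP))\PP  lex  "song"
[0,4] S/(S/NP)  <  k=3
[4,5] PP  lex  "saw"
[5,6] ((PP/N)/(NP\N))\PP  lex  "bone"
[4,6] (PP/N)/(NP\N)  <  k=5
[6,7] NP\N  lex  "chased"
[4,7] PP/N  >  k=6
[7,8] (S/NP)\(PP/N)  lex  "here"
[4,8] S/NP  <  k=7
[0,8] S  >  k=4

[0,8] S   >
  [0,4] S/(S/NP)   <
    [0,3] PP   <
      [0,1] "quickly" : NP
      [1,3] PP\NP   >
        [1,2] "on" : (PP\NP)/N
        [2,3] "liked" : N
    [3,4] "song" : (S/(S/NP))\PP
  [4,8] S/NP   <
    [4,7] PP/N   >
      [4,6] (PP/N)/(NP\N)   <
        [4,5] "saw" : PP
        [5,6] "bone" : ((PP/N)/(NP\N))\PP
      [6,7] "chased" : NP\N
    [7,8] "here" : (S/NP)\(PP/N)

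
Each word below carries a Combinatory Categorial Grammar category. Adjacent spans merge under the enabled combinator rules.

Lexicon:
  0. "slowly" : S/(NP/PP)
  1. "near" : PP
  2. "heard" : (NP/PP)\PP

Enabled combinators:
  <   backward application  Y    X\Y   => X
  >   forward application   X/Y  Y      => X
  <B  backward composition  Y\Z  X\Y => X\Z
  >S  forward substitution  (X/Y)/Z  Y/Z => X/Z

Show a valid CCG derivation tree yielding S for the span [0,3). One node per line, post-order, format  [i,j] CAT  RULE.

[0,3] S   >
  [0,1] "slowly" : S/(NP/PP)
  [1,3] NP/PP   <
    [1,2] "near" : PP
    [2,3] "heard" : (NP/PP)\PP

[0,1] S/(NP/PP)  lex  "slowly"
[1,2] PP  lex  "near"
[2,3] (NP/PP)\PP  lex  "heard"
[1,3] NP/PP  <  k=2
[0,3] S  >  k=1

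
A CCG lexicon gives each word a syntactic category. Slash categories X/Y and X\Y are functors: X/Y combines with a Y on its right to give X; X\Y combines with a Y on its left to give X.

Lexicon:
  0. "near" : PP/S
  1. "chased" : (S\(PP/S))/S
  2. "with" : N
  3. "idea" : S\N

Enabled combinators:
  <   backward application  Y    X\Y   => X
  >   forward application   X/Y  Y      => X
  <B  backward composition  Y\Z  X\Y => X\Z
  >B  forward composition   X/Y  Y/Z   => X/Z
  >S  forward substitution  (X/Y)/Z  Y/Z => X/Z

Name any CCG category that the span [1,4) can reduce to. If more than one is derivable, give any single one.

[0,4] S   <
  [0,1] "near" : PP/S
  [1,4] S\(PP/S)   >
    [1,2] "chased" : (S\(PP/S))/S
    [2,4] S   <
      [2,3] "with" : N
      [3,4] "idea" : S\N

S\(PP/S)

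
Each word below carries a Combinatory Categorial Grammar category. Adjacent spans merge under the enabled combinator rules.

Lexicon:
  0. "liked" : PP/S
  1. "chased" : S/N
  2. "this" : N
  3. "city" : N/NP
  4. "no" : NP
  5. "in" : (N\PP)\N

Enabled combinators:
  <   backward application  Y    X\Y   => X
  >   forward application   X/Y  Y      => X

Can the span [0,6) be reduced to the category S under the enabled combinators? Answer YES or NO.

PP/S S/N N N/NP NP (N\PP)\N
CKY chart[0,6] = {N}; S ∉ chart

NO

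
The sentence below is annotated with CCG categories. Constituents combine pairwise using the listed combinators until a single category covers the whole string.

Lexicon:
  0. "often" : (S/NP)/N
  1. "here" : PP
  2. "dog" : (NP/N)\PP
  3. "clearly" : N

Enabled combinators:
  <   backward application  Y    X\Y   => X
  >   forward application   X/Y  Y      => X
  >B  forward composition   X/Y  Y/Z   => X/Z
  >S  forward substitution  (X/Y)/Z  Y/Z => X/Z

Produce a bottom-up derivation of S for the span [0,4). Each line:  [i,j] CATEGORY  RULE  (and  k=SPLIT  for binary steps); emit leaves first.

[0,1] (S/NP)/N  lex  "often"
[1,2] PP  lex  "here"
[2,3] (NP/N)\PP  lex  "dog"
[1,3] NP/N  <  k=2
[0,3] S/N  >S  k=1
[3,4] N  lex  "clearly"
[0,4] S  >  k=3

[0,4] S   >
  [0,3] S/N   >S
    [0,1] "often" : (S/NP)/N
    [1,3] NP/N   <
      [1,2] "here" : PP
      [2,3] "dog" : (NP/N)\PP
  [3,4] "clearly" : N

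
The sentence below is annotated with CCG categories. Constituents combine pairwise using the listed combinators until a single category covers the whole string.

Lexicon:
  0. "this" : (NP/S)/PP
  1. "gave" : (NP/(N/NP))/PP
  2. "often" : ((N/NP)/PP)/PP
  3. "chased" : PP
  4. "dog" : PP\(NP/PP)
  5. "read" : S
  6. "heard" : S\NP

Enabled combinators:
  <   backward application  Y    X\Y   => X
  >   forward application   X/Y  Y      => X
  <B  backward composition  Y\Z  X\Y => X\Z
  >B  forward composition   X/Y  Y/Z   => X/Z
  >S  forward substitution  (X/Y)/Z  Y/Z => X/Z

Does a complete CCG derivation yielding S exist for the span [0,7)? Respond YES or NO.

[0,7] S   <
  [0,6] NP   >
    [0,5] NP/S   >
      [0,1] "this" : (NP/S)/PP
      [1,5] PP   <
        [1,4] NP/PP   >S
          [1,2] "gave" : (NP/(N/NP))/PP
          [2,4] (N/NP)/PP   >
            [2,3] "often" : ((N/NP)/PP)/PP
            [3,4] "chased" : PP
        [4,5] "dog" : PP\(NP/PP)
    [5,6] "read" : S
  [6,7] "heard" : S\NP

YES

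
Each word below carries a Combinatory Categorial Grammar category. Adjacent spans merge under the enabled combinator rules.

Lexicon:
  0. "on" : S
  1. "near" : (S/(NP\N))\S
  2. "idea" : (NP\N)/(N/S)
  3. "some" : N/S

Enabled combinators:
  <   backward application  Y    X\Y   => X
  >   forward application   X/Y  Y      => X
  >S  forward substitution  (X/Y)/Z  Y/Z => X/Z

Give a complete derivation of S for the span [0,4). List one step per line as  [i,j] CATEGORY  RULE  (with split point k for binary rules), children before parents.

[0,4] S   >
  [0,2] S/(NP\N)   <
    [0,1] "on" : S
    [1,2] "near" : (S/(NP\N))\S
  [2,4] NP\N   >
    [2,3] "idea" : (NP\N)/(N/S)
    [3,4] "some" : N/S

[0,1] S  lex  "on"
[1,2] (S/(NP\N))\S  lex  "near"
[0,2] S/(NP\N)  <  k=1
[2,3] (NP\N)/(N/S)  lex  "idea"
[3,4] N/S  lex  "some"
[2,4] NP\N  >  k=3
[0,4] S  >  k=2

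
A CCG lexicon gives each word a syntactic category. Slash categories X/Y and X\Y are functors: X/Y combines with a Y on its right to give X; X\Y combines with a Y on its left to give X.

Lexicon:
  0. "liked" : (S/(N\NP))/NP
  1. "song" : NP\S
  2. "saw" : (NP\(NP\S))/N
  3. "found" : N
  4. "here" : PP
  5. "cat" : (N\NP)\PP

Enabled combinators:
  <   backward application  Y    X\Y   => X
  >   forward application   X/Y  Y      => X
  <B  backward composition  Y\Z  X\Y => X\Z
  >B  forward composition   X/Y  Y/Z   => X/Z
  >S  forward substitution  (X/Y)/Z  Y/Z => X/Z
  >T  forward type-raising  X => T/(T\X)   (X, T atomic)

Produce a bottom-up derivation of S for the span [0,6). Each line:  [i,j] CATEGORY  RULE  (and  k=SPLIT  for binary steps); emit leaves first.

[0,6] S   >
  [0,4] S/(N\NP)   >
    [0,1] "liked" : (S/(N\NP))/NP
    [1,4] NP   <
      [1,2] "song" : NP\S
      [2,4] NP\(NP\S)   >
        [2,3] "saw" : (NP\(NP\S))/N
        [3,4] "found" : N
  [4,6] N\NP   <
    [4,5] "here" : PP
    [5,6] "cat" : (N\NP)\PP

[0,1] (S/(N\NP))/NP  lex  "liked"
[1,2] NP\S  lex  "song"
[2,3] (NP\(NP\S))/N  lex  "saw"
[3,4] N  lex  "found"
[2,4] NP\(NP\S)  >  k=3
[1,4] NP  <  k=2
[0,4] S/(N\NP)  >  k=1
[4,5] PP  lex  "here"
[5,6] (N\NP)\PP  lex  "cat"
[4,6] N\NP  <  k=5
[0,6] S  >  k=4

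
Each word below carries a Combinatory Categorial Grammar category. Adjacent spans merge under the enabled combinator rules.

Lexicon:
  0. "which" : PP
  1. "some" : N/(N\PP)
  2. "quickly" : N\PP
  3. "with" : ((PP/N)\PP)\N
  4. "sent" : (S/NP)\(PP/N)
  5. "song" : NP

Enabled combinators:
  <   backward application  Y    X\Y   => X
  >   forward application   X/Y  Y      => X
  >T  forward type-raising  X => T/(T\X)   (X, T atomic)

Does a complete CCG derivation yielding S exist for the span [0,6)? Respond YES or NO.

YES

[0,6] S   >
  [0,5] S/NP   <
    [0,4] PP/N   <
      [0,1] "which" : PP
      [1,4] (PP/N)\PP   <
        [1,3] N   >
          [1,2] "some" : N/(N\PP)
          [2,3] "quickly" : N\PP
        [3,4] "with" : ((PP/N)\PP)\N
    [4,5] "sent" : (S/NP)\(PP/N)
  [5,6] "song" : NP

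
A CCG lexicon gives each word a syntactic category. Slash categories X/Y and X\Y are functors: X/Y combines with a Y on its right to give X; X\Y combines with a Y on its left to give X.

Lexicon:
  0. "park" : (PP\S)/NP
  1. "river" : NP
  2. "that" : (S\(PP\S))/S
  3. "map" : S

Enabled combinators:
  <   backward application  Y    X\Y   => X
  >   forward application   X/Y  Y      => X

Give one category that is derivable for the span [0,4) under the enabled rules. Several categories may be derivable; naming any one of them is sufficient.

S

[0,4] S   <
  [0,2] PP\S   >
    [0,1] "park" : (PP\S)/NP
    [1,2] "river" : NP
  [2,4] S\(PP\S)   >
    [2,3] "that" : (S\(PP\S))/S
    [3,4] "map" : S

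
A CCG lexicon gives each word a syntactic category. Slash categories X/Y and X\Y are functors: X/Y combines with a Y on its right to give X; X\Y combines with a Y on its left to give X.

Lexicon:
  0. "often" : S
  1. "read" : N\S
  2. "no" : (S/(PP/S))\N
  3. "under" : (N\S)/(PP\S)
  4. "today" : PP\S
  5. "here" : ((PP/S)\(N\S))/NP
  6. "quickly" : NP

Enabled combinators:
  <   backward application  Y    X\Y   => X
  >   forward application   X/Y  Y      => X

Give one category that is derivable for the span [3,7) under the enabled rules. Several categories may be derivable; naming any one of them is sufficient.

[0,7] S   >
  [0,3] S/(PP/S)   <
    [0,2] N   <
      [0,1] "often" : S
      [1,2] "read" : N\S
    [2,3] "no" : (S/(PP/S))\N
  [3,7] PP/S   <
    [3,5] N\S   >
      [3,4] "under" : (N\S)/(PP\S)
      [4,5] "today" : PP\S
    [5,7] (PP/S)\(N\S)   >
      [5,6] "here" : ((PP/S)\(N\S))/NP
      [6,7] "quickly" : NP

PP/S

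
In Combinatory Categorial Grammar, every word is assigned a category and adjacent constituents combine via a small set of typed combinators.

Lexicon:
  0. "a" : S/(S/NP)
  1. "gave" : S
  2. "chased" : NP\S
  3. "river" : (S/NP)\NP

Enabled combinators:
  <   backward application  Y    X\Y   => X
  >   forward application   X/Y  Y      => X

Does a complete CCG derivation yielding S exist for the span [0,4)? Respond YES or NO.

YES

[0,4] S   >
  [0,1] "a" : S/(S/NP)
  [1,4] S/NP   <
    [1,3] NP   <
      [1,2] "gave" : S
      [2,3] "chased" : NP\S
    [3,4] "river" : (S/NP)\NP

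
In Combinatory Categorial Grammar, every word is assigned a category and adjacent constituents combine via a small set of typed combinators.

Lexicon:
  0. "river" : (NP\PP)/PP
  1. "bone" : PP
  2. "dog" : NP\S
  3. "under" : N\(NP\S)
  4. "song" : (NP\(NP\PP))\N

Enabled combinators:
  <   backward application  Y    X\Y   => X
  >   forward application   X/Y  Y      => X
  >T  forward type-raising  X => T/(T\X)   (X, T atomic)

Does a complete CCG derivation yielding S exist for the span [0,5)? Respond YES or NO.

NO

(NP\PP)/PP PP NP\S N\(NP\S) (NP\(NP\PP))\N
CKY chart[0,5] = {N/(N\NP), NP, NP/(NP\NP), PP/(PP\NP), S/(S\NP)}; S ∉ chart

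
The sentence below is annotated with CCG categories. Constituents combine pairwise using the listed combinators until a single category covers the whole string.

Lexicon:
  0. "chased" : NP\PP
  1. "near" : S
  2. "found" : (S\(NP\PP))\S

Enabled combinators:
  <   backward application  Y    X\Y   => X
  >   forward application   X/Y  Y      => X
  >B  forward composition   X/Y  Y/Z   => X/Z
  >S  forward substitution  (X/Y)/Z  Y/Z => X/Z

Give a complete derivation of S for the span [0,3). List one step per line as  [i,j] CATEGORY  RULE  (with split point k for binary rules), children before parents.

[0,3] S   <
  [0,1] "chased" : NP\PP
  [1,3] S\(NP\PP)   <
    [1,2] "near" : S
    [2,3] "found" : (S\(NP\PP))\S

[0,1] NP\PP  lex  "chased"
[1,2] S  lex  "near"
[2,3] (S\(NP\PP))\S  lex  "found"
[1,3] S\(NP\PP)  <  k=2
[0,3] S  <  k=1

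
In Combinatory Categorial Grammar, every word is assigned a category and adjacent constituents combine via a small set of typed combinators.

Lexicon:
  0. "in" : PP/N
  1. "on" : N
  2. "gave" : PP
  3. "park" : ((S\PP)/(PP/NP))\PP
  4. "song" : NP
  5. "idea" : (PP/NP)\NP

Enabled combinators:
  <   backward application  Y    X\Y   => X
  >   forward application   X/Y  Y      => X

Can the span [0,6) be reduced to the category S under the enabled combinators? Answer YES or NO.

YES

[0,6] S   <
  [0,2] PP   >
    [0,1] "in" : PP/N
    [1,2] "on" : N
  [2,6] S\PP   >
    [2,4] (S\PP)/(PP/NP)   <
      [2,3] "gave" : PP
      [3,4] "park" : ((S\PP)/(PP/NP))\PP
    [4,6] PP/NP   <
      [4,5] "song" : NP
      [5,6] "idea" : (PP/NP)\NP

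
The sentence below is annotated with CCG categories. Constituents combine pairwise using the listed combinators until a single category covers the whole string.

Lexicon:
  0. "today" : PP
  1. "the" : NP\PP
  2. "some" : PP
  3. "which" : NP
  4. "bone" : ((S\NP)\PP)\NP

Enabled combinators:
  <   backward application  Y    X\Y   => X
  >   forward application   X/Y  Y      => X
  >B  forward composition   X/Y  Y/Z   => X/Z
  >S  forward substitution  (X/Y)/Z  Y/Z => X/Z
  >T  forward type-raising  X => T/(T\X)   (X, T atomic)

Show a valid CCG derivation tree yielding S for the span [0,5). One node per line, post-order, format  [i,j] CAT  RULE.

[0,1] PP  lex  "today"
[0,1] NP/(NP\PP)  >T
[1,2] NP\PP  lex  "the"
[0,2] NP  >  k=1
[2,3] PP  lex  "some"
[3,4] NP  lex  "which"
[4,5] ((S\NP)\PP)\NP  lex  "bone"
[3,5] (S\NP)\PP  <  k=4
[2,5] S\NP  <  k=3
[0,5] S  <  k=2

[0,5] S   <
  [0,2] NP   >
    [0,1] NP/(NP\PP)   >T
      [0,1] "today" : PP
    [1,2] "the" : NP\PP
  [2,5] S\NP   <
    [2,3] "some" : PP
    [3,5] (S\NP)\PP   <
      [3,4] "which" : NP
      [4,5] "bone" : ((S\NP)\PP)\NP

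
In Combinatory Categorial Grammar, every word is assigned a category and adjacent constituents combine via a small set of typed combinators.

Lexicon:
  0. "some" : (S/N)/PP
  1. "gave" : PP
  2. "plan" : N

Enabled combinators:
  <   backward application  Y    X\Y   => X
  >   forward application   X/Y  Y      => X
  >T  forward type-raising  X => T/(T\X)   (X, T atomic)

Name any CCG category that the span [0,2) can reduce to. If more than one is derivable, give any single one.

S/N

[0,3] S   >
  [0,2] S/N   >
    [0,1] "some" : (S/N)/PP
    [1,2] "gave" : PP
  [2,3] "plan" : N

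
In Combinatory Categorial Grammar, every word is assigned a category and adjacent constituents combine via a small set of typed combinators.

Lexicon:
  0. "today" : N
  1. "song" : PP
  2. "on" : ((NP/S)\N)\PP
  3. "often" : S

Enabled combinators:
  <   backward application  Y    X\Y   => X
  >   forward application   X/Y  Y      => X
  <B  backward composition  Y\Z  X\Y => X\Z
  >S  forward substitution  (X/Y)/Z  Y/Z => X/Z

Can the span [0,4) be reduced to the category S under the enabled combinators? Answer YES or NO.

N PP ((NP/S)\N)\PP S
CKY chart[0,4] = {NP}; S ∉ chart

NO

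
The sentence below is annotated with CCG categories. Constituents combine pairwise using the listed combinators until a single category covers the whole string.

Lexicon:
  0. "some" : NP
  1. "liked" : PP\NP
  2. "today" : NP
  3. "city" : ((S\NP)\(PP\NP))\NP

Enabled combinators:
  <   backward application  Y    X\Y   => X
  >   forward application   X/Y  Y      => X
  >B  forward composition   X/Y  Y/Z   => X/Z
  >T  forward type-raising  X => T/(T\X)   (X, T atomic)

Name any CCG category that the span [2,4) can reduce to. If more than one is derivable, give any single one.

[0,4] S   <
  [0,1] "some" : NP
  [1,4] S\NP   <
    [1,2] "liked" : PP\NP
    [2,4] (S\NP)\(PP\NP)   <
      [2,3] "today" : NP
      [3,4] "city" : ((S\NP)\(PP\NP))\NP

(S\NP)\(PP\NP)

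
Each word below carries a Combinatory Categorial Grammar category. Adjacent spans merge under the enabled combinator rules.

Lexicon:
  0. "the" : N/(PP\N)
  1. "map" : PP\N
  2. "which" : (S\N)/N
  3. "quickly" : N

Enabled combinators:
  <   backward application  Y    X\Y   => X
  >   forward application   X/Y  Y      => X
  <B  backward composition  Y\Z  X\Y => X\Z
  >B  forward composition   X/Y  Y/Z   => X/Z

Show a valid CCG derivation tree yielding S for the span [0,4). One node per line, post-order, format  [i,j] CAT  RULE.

[0,4] S   <
  [0,2] N   >
    [0,1] "the" : N/(PP\N)
    [1,2] "map" : PP\N
  [2,4] S\N   >
    [2,3] "which" : (S\N)/N
    [3,4] "quickly" : N

[0,1] N/(PP\N)  lex  "the"
[1,2] PP\N  lex  "map"
[0,2] N  >  k=1
[2,3] (S\N)/N  lex  "which"
[3,4] N  lex  "quickly"
[2,4] S\N  >  k=3
[0,4] S  <  k=2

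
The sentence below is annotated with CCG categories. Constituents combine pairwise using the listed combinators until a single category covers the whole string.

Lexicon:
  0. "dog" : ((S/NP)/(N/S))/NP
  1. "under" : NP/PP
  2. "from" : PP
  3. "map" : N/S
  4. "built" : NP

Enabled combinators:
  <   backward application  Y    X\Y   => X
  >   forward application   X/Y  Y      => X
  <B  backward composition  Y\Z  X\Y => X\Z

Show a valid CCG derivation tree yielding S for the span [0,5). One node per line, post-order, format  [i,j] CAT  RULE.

[0,5] S   >
  [0,4] S/NP   >
    [0,3] (S/NP)/(N/S)   >
      [0,1] "dog" : ((S/NP)/(N/S))/NP
      [1,3] NP   >
        [1,2] "under" : NP/PP
        [2,3] "from" : PP
    [3,4] "map" : N/S
  [4,5] "built" : NP

[0,1] ((S/NP)/(N/S))/NP  lex  "dog"
[1,2] NP/PP  lex  "under"
[2,3] PP  lex  "from"
[1,3] NP  >  k=2
[0,3] (S/NP)/(N/S)  >  k=1
[3,4] N/S  lex  "map"
[0,4] S/NP  >  k=3
[4,5] NP  lex  "built"
[0,5] S  >  k=4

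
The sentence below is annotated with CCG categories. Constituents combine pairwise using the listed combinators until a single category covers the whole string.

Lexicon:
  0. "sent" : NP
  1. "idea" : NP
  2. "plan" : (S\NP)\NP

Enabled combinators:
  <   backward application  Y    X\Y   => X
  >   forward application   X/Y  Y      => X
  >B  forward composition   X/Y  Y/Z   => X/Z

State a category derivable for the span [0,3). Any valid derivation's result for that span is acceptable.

S

[0,3] S   <
  [0,1] "sent" : NP
  [1,3] S\NP   <
    [1,2] "idea" : NP
    [2,3] "plan" : (S\NP)\NP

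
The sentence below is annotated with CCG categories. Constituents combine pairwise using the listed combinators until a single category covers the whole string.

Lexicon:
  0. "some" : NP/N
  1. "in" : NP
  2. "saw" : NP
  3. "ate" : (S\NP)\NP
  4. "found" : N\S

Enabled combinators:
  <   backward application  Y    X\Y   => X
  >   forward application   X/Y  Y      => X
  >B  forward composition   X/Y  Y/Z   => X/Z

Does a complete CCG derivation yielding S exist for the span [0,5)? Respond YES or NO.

NO

NP/N NP NP (S\NP)\NP N\S
CKY chart[0,5] = {NP}; S ∉ chart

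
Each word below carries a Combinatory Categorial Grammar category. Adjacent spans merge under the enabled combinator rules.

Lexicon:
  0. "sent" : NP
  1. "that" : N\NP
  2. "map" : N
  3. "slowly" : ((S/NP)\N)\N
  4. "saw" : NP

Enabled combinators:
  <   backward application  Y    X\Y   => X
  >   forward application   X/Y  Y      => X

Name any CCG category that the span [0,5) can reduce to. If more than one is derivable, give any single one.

[0,5] S   >
  [0,4] S/NP   <
    [0,2] N   <
      [0,1] "sent" : NP
      [1,2] "that" : N\NP
    [2,4] (S/NP)\N   <
      [2,3] "map" : N
      [3,4] "slowly" : ((S/NP)\N)\N
  [4,5] "saw" : NP

S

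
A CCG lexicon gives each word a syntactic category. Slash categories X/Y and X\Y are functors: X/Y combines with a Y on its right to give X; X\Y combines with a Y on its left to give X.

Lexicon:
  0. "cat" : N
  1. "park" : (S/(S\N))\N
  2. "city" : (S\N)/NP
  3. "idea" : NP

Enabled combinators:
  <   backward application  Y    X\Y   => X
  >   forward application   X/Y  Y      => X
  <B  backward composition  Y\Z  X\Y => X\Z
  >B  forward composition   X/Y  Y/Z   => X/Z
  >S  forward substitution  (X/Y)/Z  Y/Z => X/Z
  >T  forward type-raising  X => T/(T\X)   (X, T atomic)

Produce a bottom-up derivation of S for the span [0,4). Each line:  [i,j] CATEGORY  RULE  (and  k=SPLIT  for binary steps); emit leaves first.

[0,1] N  lex  "cat"
[1,2] (S/(S\N))\N  lex  "park"
[0,2] S/(S\N)  <  k=1
[2,3] (S\N)/NP  lex  "city"
[3,4] NP  lex  "idea"
[2,4] S\N  >  k=3
[0,4] S  >  k=2

[0,4] S   >
  [0,2] S/(S\N)   <
    [0,1] "cat" : N
    [1,2] "park" : (S/(S\N))\N
  [2,4] S\N   >
    [2,3] "city" : (S\N)/NP
    [3,4] "idea" : NP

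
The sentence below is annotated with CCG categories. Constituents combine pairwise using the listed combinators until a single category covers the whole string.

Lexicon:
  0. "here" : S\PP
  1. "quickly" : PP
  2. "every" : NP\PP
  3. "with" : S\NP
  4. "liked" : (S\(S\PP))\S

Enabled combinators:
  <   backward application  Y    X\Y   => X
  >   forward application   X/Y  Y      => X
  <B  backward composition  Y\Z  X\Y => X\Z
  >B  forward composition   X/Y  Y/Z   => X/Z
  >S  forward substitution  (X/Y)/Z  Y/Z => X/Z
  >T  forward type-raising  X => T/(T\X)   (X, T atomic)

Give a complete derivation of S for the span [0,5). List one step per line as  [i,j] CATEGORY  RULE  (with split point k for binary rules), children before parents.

[0,5] S   <
  [0,1] "here" : S\PP
  [1,5] S\(S\PP)   <
    [1,4] S   <
      [1,3] NP   >
        [1,2] NP/(NP\PP)   >T
          [1,2] "quickly" : PP
        [2,3] "every" : NP\PP
      [3,4] "with" : S\NP
    [4,5] "liked" : (S\(S\PP))\S

[0,1] S\PP  lex  "here"
[1,2] PP  lex  "quickly"
[1,2] NP/(NP\PP)  >T
[2,3] NP\PP  lex  "every"
[1,3] NP  >  k=2
[3,4] S\NP  lex  "with"
[1,4] S  <  k=3
[4,5] (S\(S\PP))\S  lex  "liked"
[1,5] S\(S\PP)  <  k=4
[0,5] S  <  k=1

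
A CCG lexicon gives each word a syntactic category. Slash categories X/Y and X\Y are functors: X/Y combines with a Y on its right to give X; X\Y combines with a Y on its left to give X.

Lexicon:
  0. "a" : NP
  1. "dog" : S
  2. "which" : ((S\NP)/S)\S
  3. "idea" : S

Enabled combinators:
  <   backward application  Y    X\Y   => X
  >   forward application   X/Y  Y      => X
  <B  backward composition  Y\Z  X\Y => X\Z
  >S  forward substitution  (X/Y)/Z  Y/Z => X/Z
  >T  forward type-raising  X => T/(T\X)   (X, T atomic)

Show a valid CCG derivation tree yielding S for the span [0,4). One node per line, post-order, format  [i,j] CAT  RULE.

[0,1] NP  lex  "a"
[0,1] S/(S\NP)  >T
[1,2] S  lex  "dog"
[2,3] ((S\NP)/S)\S  lex  "which"
[1,3] (S\NP)/S  <  k=2
[3,4] S  lex  "idea"
[1,4] S\NP  >  k=3
[0,4] S  >  k=1

[0,4] S   >
  [0,1] S/(S\NP)   >T
    [0,1] "a" : NP
  [1,4] S\NP   >
    [1,3] (S\NP)/S   <
      [1,2] "dog" : S
      [2,3] "which" : ((S\NP)/S)\S
    [3,4] "idea" : S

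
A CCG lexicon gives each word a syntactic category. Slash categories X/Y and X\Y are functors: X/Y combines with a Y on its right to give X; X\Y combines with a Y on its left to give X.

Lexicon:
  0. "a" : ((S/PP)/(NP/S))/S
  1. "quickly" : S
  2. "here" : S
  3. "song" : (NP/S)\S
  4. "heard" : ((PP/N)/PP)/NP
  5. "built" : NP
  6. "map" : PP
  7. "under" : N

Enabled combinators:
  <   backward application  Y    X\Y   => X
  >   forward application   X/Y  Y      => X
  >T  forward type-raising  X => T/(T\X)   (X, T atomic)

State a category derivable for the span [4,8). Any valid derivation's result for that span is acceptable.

[0,8] S   >
  [0,4] S/PP   >
    [0,2] (S/PP)/(NP/S)   >
      [0,1] "a" : ((S/PP)/(NP/S))/S
      [1,2] "quickly" : S
    [2,4] NP/S   <
      [2,3] "here" : S
      [3,4] "song" : (NP/S)\S
  [4,8] PP   >
    [4,7] PP/N   >
      [4,6] (PP/N)/PP   >
        [4,5] "heard" : ((PP/N)/PP)/NP
        [5,6] "built" : NP
      [6,7] "map" : PP
    [7,8] "under" : N

PP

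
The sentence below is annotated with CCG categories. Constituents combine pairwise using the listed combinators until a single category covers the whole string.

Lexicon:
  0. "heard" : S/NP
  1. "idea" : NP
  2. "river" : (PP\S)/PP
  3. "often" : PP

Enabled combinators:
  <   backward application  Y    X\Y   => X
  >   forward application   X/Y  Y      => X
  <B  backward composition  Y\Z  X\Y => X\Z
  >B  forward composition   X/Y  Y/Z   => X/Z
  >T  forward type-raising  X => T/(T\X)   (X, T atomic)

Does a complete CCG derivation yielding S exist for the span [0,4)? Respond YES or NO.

NO

S/NP NP (PP\S)/PP PP
CKY chart[0,4] = {N/(N\PP), NP/(NP\PP), PP, PP/(PP\PP), S/(S\PP)}; S ∉ chart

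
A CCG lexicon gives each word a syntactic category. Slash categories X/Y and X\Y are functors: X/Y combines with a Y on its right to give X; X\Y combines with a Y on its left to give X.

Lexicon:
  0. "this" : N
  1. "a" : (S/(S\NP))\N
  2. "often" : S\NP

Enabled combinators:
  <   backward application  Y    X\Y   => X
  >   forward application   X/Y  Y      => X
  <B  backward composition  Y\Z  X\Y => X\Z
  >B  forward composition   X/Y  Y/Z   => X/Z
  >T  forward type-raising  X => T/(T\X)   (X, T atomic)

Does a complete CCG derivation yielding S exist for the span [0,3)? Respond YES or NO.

YES

[0,3] S   >
  [0,2] S/(S\NP)   <
    [0,1] "this" : N
    [1,2] "a" : (S/(S\NP))\N
  [2,3] "often" : S\NP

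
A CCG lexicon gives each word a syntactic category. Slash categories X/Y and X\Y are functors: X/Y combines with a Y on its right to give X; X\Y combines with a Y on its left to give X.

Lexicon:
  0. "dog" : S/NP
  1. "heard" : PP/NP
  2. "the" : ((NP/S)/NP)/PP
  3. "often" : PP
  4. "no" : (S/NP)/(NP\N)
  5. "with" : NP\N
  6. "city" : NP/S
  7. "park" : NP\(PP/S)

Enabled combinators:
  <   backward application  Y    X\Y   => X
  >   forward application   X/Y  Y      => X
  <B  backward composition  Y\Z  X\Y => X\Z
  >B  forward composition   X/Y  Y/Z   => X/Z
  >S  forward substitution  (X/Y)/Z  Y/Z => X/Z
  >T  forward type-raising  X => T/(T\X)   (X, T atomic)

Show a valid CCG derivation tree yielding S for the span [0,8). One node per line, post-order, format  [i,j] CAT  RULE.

[0,8] S   >
  [0,1] "dog" : S/NP
  [1,8] NP   <
    [1,7] PP/S   >B
      [1,6] PP/NP   >B
        [1,2] "heard" : PP/NP
        [2,6] NP/NP   >S
          [2,4] (NP/S)/NP   >
            [2,3] "the" : ((NP/S)/NP)/PP
            [3,4] "often" : PP
          [4,6] S/NP   >
            [4,5] "no" : (S/NP)/(NP\N)
            [5,6] "with" : NP\N
      [6,7] "city" : NP/S
    [7,8] "park" : NP\(PP/S)

[0,1] S/NP  lex  "dog"
[1,2] PP/NP  lex  "heard"
[2,3] ((NP/S)/NP)/PP  lex  "the"
[3,4] PP  lex  "often"
[2,4] (NP/S)/NP  >  k=3
[4,5] (S/NP)/(NP\N)  lex  "no"
[5,6] NP\N  lex  "with"
[4,6] S/NP  >  k=5
[2,6] NP/NP  >S  k=4
[1,6] PP/NP  >B  k=2
[6,7] NP/S  lex  "city"
[1,7] PP/S  >B  k=6
[7,8] NP\(PP/S)  lex  "park"
[1,8] NP  <  k=7
[0,8] S  >  k=1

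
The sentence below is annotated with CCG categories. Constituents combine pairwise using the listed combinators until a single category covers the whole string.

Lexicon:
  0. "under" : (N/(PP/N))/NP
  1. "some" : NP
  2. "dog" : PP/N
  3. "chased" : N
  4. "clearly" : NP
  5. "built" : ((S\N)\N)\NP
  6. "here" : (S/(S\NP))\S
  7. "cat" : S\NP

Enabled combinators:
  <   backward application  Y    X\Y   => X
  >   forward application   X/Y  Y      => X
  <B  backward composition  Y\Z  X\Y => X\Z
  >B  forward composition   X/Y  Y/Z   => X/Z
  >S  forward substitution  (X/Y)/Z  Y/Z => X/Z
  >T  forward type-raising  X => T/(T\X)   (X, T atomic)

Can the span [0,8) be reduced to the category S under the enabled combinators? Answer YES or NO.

YES

[0,8] S   >
  [0,7] S/(S\NP)   <
    [0,6] S   <
      [0,3] N   >
        [0,2] N/(PP/N)   >
          [0,1] "under" : (N/(PP/N))/NP
          [1,2] "some" : NP
        [2,3] "dog" : PP/N
      [3,6] S\N   <
        [3,4] "chased" : N
        [4,6] (S\N)\N   <
          [4,5] "clearly" : NP
          [5,6] "built" : ((S\N)\N)\NP
    [6,7] "here" : (S/(S\NP))\S
  [7,8] "cat" : S\NP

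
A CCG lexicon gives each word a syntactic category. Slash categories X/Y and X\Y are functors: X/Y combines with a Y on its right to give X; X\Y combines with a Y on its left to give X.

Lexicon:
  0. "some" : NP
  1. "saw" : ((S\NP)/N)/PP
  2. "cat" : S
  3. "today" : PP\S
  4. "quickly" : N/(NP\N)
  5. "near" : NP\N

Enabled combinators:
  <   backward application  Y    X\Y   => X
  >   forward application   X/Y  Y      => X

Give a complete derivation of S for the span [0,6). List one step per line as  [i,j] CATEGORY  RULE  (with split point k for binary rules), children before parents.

[0,1] NP  lex  "some"
[1,2] ((S\NP)/N)/PP  lex  "saw"
[2,3] S  lex  "cat"
[3,4] PP\S  lex  "today"
[2,4] PP  <  k=3
[1,4] (S\NP)/N  >  k=2
[4,5] N/(NP\N)  lex  "quickly"
[5,6] NP\N  lex  "near"
[4,6] N  >  k=5
[1,6] S\NP  >  k=4
[0,6] S  <  k=1

[0,6] S   <
  [0,1] "some" : NP
  [1,6] S\NP   >
    [1,4] (S\NP)/N   >
      [1,2] "saw" : ((S\NP)/N)/PP
      [2,4] PP   <
        [2,3] "cat" : S
        [3,4] "today" : PP\S
    [4,6] N   >
      [4,5] "quickly" : N/(NP\N)
      [5,6] "near" : NP\N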